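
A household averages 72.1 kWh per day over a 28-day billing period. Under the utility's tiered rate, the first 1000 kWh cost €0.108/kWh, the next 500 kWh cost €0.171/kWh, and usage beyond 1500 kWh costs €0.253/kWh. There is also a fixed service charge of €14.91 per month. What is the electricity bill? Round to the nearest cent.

Usage = 72.1 kWh/day × 28 days = 2018.8 kWh
First 1000 kWh × €0.108 = €108.00
Next 500 kWh × €0.171 = €85.50
Remaining 518.8 kWh × €0.253 = €131.26
Energy charge = €324.76; + service €14.91 = €339.67

€339.67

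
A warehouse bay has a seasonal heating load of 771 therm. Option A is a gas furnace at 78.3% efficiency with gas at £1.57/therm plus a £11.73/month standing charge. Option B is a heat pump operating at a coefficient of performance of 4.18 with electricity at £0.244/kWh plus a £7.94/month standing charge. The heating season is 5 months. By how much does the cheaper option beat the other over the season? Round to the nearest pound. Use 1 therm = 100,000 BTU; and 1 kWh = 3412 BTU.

£246

Heat load = 771 therm × 100,000 = 77,100,000 BTU
Gas: input = 77,100,000 / 0.783 = 98,467,433 BTU = 984.7 therm → 984.7 × £1.57 = £1,545.94; + 5 × £11.73 standing = £1,604.59
Heat pump: 77,100,000 BTU / 3412 = 22,600 kWh heat; / 4.18 = 5,406 kWh in → × £0.244 = £1,319.04; + 5 × £7.94 standing = £1,358.74
Difference = |£1,604.59 − £1,358.74| = £245.85 ≈ £246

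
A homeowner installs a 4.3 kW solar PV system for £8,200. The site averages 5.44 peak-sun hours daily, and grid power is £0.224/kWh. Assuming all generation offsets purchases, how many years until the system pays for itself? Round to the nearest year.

Daily generation = 4.3 kW × 5.44 h = 23.39 kWh
Annual generation = 23.39 × 365 = 8538.1 kWh
Annual savings = 8538.1 × £0.224 = £1,912.53
Payback = £8,200 / £1,912.53 = 4.29 years

4 years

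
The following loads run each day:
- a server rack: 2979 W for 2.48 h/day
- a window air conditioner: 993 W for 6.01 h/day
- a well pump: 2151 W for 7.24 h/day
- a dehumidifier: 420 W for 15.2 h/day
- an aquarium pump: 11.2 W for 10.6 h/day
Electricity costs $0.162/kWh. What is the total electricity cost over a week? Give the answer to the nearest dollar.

$40

server rack: 2979 W × 2.48 h × 7 d = 51,715 Wh = 51.72 kWh
window air conditioner: 993 W × 6.01 h × 7 d = 41,776 Wh = 41.78 kWh
well pump: 2151 W × 7.24 h × 7 d = 109,013 Wh = 109 kWh
dehumidifier: 420 W × 15.2 h × 7 d = 44,688 Wh = 44.69 kWh
aquarium pump: 11.2 W × 10.6 h × 7 d = 831 Wh = 0.831 kWh
Total energy = 51.72 + 41.78 + 109 + 44.69 + 0.831 = 248 kWh
Cost = 248 kWh × $0.162 = $40.18 ≈ $40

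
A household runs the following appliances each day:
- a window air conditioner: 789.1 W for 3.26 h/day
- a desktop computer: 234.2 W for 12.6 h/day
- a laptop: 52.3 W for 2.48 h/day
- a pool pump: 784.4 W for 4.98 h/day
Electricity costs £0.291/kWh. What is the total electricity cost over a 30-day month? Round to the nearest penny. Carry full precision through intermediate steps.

£83.45

window air conditioner: 789.1 W × 3.26 h × 30 d = 77,174 Wh = 77.17 kWh
desktop computer: 234.2 W × 12.6 h × 30 d = 88,528 Wh = 88.53 kWh
laptop: 52.3 W × 2.48 h × 30 d = 3,891 Wh = 3.891 kWh
pool pump: 784.4 W × 4.98 h × 30 d = 117,189 Wh = 117.2 kWh
Total energy = 77.17 + 88.53 + 3.891 + 117.2 = 286.8 kWh
Cost = 286.8 kWh × £0.291 = £83.45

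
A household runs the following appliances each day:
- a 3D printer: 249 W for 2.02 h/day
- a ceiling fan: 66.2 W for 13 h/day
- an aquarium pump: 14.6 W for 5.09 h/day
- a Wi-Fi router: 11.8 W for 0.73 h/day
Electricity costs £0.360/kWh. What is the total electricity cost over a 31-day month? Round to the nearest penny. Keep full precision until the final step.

3D printer: 249 W × 2.02 h × 31 d = 15,592 Wh = 15.59 kWh
ceiling fan: 66.2 W × 13 h × 31 d = 26,679 Wh = 26.68 kWh
aquarium pump: 14.6 W × 5.09 h × 31 d = 2,304 Wh = 2.304 kWh
Wi-Fi router: 11.8 W × 0.73 h × 31 d = 267 Wh = 0.267 kWh
Total energy = 15.59 + 26.68 + 2.304 + 0.267 = 44.84 kWh
Cost = 44.84 kWh × £0.360 = £16.14

£16.14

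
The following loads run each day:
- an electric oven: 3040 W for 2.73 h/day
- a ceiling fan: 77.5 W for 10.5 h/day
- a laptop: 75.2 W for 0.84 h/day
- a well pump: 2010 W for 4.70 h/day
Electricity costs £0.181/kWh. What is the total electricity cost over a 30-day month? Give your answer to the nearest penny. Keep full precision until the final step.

electric oven: 3040 W × 2.73 h × 30 d = 248,976 Wh = 249 kWh
ceiling fan: 77.5 W × 10.5 h × 30 d = 24,412 Wh = 24.41 kWh
laptop: 75.2 W × 0.84 h × 30 d = 1,895 Wh = 1.895 kWh
well pump: 2010 W × 4.70 h × 30 d = 283,410 Wh = 283.4 kWh
Total energy = 249 + 24.41 + 1.895 + 283.4 = 558.7 kWh
Cost = 558.7 kWh × £0.181 = £101.12

£101.12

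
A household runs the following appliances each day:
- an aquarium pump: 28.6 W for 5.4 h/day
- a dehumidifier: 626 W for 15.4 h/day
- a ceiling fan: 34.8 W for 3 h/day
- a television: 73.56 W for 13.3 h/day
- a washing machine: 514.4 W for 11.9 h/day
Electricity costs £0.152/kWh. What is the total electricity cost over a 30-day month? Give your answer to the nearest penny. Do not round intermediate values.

aquarium pump: 28.6 W × 5.4 h × 30 d = 4,633 Wh = 4.633 kWh
dehumidifier: 626 W × 15.4 h × 30 d = 289,212 Wh = 289.2 kWh
ceiling fan: 34.8 W × 3 h × 30 d = 3,132 Wh = 3.132 kWh
television: 73.56 W × 13.3 h × 30 d = 29,350 Wh = 29.35 kWh
washing machine: 514.4 W × 11.9 h × 30 d = 183,641 Wh = 183.6 kWh
Total energy = 4.633 + 289.2 + 3.132 + 29.35 + 183.6 = 510 kWh
Cost = 510 kWh × £0.152 = £77.52

£77.52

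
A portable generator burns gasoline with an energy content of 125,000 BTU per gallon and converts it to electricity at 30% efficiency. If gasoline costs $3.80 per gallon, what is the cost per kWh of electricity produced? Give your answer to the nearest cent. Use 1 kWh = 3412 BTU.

Electrical output per gallon = 125,000 BTU × 0.30 / 3412 BTU/kWh = 10.99 kWh
Cost per kWh = $3.80 / 10.99 kWh = $0.346

$0.35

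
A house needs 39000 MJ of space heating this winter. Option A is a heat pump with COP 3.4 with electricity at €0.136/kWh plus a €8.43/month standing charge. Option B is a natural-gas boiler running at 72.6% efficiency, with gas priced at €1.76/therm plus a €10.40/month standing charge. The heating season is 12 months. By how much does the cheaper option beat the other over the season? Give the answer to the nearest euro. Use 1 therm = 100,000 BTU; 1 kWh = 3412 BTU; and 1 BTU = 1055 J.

Heat load = 39000 MJ = 39,000,000,000 J / 1055 = 36,966,825 BTU
Gas: input = 36,966,825 / 0.726 = 50,918,491 BTU = 509.2 therm → 509.2 × €1.76 = €896.17; + 12 × €10.40 standing = €1,020.97
Heat pump: 36,966,825 BTU / 3412 = 10,830 kWh heat; / 3.4 = 3,187 kWh in → × €0.136 = €433.37; + 12 × €8.43 standing = €534.53
Difference = |€1,020.97 − €534.53| = €486.43 ≈ €486

€486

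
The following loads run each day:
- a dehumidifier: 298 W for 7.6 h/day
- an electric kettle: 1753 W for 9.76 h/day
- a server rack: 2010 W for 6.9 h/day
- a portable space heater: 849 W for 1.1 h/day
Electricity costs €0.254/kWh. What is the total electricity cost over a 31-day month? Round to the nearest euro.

€269

dehumidifier: 298 W × 7.6 h × 31 d = 70,209 Wh = 70.21 kWh
electric kettle: 1753 W × 9.76 h × 31 d = 530,388 Wh = 530.4 kWh
server rack: 2010 W × 6.9 h × 31 d = 429,939 Wh = 429.9 kWh
portable space heater: 849 W × 1.1 h × 31 d = 28,951 Wh = 28.95 kWh
Total energy = 70.21 + 530.4 + 429.9 + 28.95 = 1,059 kWh
Cost = 1,059 kWh × €0.254 = €269.11 ≈ €269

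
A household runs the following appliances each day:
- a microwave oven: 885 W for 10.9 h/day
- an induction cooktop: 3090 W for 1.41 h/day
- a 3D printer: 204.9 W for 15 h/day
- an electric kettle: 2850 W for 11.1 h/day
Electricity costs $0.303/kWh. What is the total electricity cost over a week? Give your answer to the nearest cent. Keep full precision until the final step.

microwave oven: 885 W × 10.9 h × 7 d = 67,526 Wh = 67.53 kWh
induction cooktop: 3090 W × 1.41 h × 7 d = 30,498 Wh = 30.5 kWh
3D printer: 204.9 W × 15 h × 7 d = 21,514 Wh = 21.51 kWh
electric kettle: 2850 W × 11.1 h × 7 d = 221,445 Wh = 221.4 kWh
Total energy = 67.53 + 30.5 + 21.51 + 221.4 = 341 kWh
Cost = 341 kWh × $0.303 = $103.32

$103.32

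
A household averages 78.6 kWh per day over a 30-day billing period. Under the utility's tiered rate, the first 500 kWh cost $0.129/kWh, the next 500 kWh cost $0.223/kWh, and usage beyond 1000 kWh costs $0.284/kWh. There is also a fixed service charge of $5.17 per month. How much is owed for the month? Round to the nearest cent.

Usage = 78.6 kWh/day × 30 days = 2358 kWh
First 500 kWh × $0.129 = $64.50
Next 500 kWh × $0.223 = $111.50
Remaining 1358 kWh × $0.284 = $385.67
Energy charge = $561.67; + service $5.17 = $566.84

$566.84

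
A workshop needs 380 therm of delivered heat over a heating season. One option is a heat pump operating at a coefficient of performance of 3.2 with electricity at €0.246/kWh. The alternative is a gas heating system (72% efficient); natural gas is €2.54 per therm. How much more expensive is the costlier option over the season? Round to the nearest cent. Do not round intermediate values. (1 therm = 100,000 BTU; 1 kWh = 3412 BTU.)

Heat load = 380 therm × 100,000 = 38,000,000 BTU
Gas: input = 38,000,000 / 0.72 = 52,777,778 BTU = 527.8 therm → 527.8 × €2.54 = €1,340.56
Heat pump: 38,000,000 BTU / 3412 = 11,140 kWh heat; / 3.2 = 3,480 kWh in → × €0.246 = €856.17
Difference = |€1,340.56 − €856.17| = €484.39

€484.39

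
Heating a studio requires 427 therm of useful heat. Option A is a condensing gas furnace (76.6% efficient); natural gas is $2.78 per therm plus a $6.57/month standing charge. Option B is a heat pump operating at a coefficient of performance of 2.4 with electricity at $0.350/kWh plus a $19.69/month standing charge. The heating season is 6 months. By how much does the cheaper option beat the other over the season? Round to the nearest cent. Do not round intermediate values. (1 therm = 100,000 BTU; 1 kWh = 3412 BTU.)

Heat load = 427 therm × 100,000 = 42,700,000 BTU
Gas: input = 42,700,000 / 0.766 = 55,744,125 BTU = 557.4 therm → 557.4 × $2.78 = $1,549.69; + 6 × $6.57 standing = $1,589.11
Heat pump: 42,700,000 BTU / 3412 = 12,510 kWh heat; / 2.4 = 5,214 kWh in → × $0.350 = $1,825.05; + 6 × $19.69 standing = $1,943.19
Difference = |$1,589.11 − $1,943.19| = $354.09

$354.09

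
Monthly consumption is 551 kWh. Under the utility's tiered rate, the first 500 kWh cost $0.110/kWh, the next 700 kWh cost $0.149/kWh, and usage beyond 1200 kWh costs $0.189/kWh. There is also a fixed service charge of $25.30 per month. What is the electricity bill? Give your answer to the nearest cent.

First 500 kWh × $0.110 = $55.00
Next 51 kWh × $0.149 = $7.60
Remaining tier: 0 kWh (not reached)
Energy charge = $62.60; + service $25.30 = $87.90

$87.90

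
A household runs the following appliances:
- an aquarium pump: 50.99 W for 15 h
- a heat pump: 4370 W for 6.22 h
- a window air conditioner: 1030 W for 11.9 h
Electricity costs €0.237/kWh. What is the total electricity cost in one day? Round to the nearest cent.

€9.53

aquarium pump: 50.99 W × 15 h = 765 Wh = 0.7649 kWh
heat pump: 4370 W × 6.22 h = 27,181 Wh = 27.18 kWh
window air conditioner: 1030 W × 11.9 h = 12,257 Wh = 12.26 kWh
Total energy = 0.7649 + 27.18 + 12.26 = 40.2 kWh
Cost = 40.2 kWh × €0.237 = €9.53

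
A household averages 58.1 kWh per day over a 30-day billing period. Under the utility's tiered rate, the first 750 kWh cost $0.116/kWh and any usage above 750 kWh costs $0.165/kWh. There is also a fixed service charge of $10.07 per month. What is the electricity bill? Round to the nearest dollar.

Usage = 58.1 kWh/day × 30 days = 1743 kWh
First 750 kWh × $0.116 = $87.00
Remaining 993 kWh × $0.165 = $163.84
Energy charge = $250.84; + service $10.07 = $260.92 ≈ $261

$261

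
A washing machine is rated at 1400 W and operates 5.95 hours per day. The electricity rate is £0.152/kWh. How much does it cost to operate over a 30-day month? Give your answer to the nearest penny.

Energy = 1400 W × 5.95 h/day × 30 days = 249,900 Wh = 249.9 kWh
Cost = 249.9 kWh × £0.152/kWh = £37.98

£37.98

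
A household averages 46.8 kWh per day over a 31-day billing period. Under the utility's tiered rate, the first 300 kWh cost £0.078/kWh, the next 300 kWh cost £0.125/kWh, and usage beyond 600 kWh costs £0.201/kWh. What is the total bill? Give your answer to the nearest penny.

Usage = 46.8 kWh/day × 31 days = 1450.8 kWh
First 300 kWh × £0.078 = £23.40
Next 300 kWh × £0.125 = £37.50
Remaining 850.8 kWh × £0.201 = £171.01
Total = £231.91

£231.91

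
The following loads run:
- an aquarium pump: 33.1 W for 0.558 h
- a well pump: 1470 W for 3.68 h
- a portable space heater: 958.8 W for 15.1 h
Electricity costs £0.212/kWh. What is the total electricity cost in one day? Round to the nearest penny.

aquarium pump: 33.1 W × 0.558 h = 18 Wh = 0.01847 kWh
well pump: 1470 W × 3.68 h = 5,410 Wh = 5.41 kWh
portable space heater: 958.8 W × 15.1 h = 14,478 Wh = 14.48 kWh
Total energy = 0.01847 + 5.41 + 14.48 = 19.91 kWh
Cost = 19.91 kWh × £0.212 = £4.22

£4.22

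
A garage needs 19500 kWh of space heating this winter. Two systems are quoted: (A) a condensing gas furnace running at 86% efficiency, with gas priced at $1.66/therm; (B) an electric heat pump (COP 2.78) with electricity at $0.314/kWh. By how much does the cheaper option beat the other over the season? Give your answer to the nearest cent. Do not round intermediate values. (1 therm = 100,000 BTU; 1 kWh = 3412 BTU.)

$918.26

Heat load = 19500 kWh × 3412 = 66,534,000 BTU
Gas: input = 66,534,000 / 0.86 = 77,365,116 BTU = 773.7 therm → 773.7 × $1.66 = $1,284.26
Heat pump: 66,534,000 BTU / 3412 = 19,500 kWh heat; / 2.78 = 7,014 kWh in → × $0.314 = $2,202.52
Difference = |$1,284.26 − $2,202.52| = $918.26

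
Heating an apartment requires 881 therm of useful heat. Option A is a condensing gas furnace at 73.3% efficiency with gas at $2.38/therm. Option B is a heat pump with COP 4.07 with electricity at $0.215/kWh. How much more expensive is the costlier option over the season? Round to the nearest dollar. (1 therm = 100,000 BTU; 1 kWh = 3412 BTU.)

Heat load = 881 therm × 100,000 = 88,100,000 BTU
Gas: input = 88,100,000 / 0.733 = 120,190,996 BTU = 1,202 therm → 1,202 × $2.38 = $2,860.55
Heat pump: 88,100,000 BTU / 3412 = 25,820 kWh heat; / 4.07 = 6,344 kWh in → × $0.215 = $1,363.99
Difference = |$2,860.55 − $1,363.99| = $1,496.56 ≈ $1497

$1497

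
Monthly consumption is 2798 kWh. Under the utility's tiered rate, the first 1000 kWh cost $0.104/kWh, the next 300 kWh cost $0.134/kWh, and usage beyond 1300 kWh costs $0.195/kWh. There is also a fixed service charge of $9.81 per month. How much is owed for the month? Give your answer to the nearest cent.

First 1000 kWh × $0.104 = $104.00
Next 300 kWh × $0.134 = $40.20
Remaining 1498 kWh × $0.195 = $292.11
Energy charge = $436.31; + service $9.81 = $446.12

$446.12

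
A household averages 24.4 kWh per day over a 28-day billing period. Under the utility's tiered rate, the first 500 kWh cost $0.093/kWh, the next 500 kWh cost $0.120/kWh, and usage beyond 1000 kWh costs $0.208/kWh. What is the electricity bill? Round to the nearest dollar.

Usage = 24.4 kWh/day × 28 days = 683.2 kWh
First 500 kWh × $0.093 = $46.50
Next 183.2 kWh × $0.120 = $21.98
Remaining tier: 0 kWh (not reached)
Total = $68.48 ≈ $68

$68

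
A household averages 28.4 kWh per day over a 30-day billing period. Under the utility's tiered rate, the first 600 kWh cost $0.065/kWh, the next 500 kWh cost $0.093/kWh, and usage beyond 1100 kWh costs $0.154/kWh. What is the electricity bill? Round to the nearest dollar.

$62

Usage = 28.4 kWh/day × 30 days = 852 kWh
First 600 kWh × $0.065 = $39.00
Next 252 kWh × $0.093 = $23.44
Remaining tier: 0 kWh (not reached)
Total = $62.44 ≈ $62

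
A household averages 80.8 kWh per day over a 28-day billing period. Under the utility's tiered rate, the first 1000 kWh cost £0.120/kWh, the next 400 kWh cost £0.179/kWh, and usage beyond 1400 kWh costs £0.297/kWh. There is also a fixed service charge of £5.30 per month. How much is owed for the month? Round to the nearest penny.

Usage = 80.8 kWh/day × 28 days = 2262.4 kWh
First 1000 kWh × £0.120 = £120.00
Next 400 kWh × £0.179 = £71.60
Remaining 862.4 kWh × £0.297 = £256.13
Energy charge = £447.73; + service £5.30 = £453.03

£453.03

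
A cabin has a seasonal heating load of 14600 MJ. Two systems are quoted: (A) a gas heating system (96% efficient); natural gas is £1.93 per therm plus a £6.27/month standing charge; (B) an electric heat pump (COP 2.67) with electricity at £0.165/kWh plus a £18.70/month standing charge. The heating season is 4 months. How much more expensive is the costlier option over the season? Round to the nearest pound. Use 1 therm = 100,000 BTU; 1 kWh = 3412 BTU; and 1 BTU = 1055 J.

£22

Heat load = 14600 MJ = 14,600,000,000 J / 1055 = 13,838,863 BTU
Gas: input = 13,838,863 / 0.96 = 14,415,482 BTU = 144.2 therm → 144.2 × £1.93 = £278.22; + 4 × £6.27 standing = £303.30
Heat pump: 13,838,863 BTU / 3412 = 4,056 kWh heat; / 2.67 = 1,519 kWh in → × £0.165 = £250.65; + 4 × £18.70 standing = £325.45
Difference = |£303.30 − £325.45| = £22.15 ≈ £22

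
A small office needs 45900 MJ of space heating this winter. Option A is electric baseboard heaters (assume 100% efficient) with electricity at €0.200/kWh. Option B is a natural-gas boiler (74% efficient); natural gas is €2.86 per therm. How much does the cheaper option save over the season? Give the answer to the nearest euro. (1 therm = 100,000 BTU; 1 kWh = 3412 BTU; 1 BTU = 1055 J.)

€869

Heat load = 45900 MJ = 45,900,000,000 J / 1055 = 43,507,109 BTU
Gas: input = 43,507,109 / 0.74 = 58,793,391 BTU = 587.9 therm → 587.9 × €2.86 = €1,681.49
Electric: 43,507,109 BTU / 3412 = 12,750 kWh → × €0.200 = €2,550.24
Difference = |€1,681.49 − €2,550.24| = €868.75 ≈ €869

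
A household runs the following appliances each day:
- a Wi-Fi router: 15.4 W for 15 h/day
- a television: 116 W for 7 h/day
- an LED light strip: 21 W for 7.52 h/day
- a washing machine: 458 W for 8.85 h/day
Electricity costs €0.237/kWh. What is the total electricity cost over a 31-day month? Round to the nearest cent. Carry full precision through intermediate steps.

Wi-Fi router: 15.4 W × 15 h × 31 d = 7,161 Wh = 7.161 kWh
television: 116 W × 7 h × 31 d = 25,172 Wh = 25.17 kWh
LED light strip: 21 W × 7.52 h × 31 d = 4,896 Wh = 4.896 kWh
washing machine: 458 W × 8.85 h × 31 d = 125,652 Wh = 125.7 kWh
Total energy = 7.161 + 25.17 + 4.896 + 125.7 = 162.9 kWh
Cost = 162.9 kWh × €0.237 = €38.60

€38.60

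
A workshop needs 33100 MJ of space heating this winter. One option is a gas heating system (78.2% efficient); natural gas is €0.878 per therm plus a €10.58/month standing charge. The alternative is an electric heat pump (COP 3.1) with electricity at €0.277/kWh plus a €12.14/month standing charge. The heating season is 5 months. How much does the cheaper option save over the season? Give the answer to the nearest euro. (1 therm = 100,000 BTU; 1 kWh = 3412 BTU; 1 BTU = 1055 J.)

€477

Heat load = 33100 MJ = 33,100,000,000 J / 1055 = 31,374,408 BTU
Gas: input = 31,374,408 / 0.782 = 40,120,726 BTU = 401.2 therm → 401.2 × €0.878 = €352.26; + 5 × €10.58 standing = €405.16
Heat pump: 31,374,408 BTU / 3412 = 9,195 kWh heat; / 3.1 = 2,966 kWh in → × €0.277 = €821.65; + 5 × €12.14 standing = €882.35
Difference = |€405.16 − €882.35| = €477.19 ≈ €477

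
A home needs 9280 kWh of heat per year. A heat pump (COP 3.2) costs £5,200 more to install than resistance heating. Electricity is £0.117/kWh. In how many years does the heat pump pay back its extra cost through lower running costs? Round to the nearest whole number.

7 years

Resistance: 9280 kWh × £0.117 = £1,085.76/yr
Heat pump: 9280 / 3.2 = 2900 kWh in → × £0.117 = £339.30/yr
Annual savings = £746.46
Payback = £5,200 / £746.46 = 6.97 years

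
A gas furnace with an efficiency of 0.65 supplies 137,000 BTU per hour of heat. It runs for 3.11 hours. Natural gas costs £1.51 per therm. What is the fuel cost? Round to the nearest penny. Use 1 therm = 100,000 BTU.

£9.90

Heat delivered = 137,000 BTU/h × 3.11 h = 426,070 BTU
Gas input = 426,070 / 0.65 = 655,492 BTU
= 655,492 / 100,000 = 6.555 therm
Cost = 6.555 × £1.51/therm = £9.90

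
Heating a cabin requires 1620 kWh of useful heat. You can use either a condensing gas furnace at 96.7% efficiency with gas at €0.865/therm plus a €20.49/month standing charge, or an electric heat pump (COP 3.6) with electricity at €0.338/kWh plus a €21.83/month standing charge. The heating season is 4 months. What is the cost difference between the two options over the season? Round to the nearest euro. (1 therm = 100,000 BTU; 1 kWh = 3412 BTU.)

€108

Heat load = 1620 kWh × 3412 = 5,527,440 BTU
Gas: input = 5,527,440 / 0.967 = 5,716,070 BTU = 57.16 therm → 57.16 × €0.865 = €49.44; + 4 × €20.49 standing = €131.40
Heat pump: 5,527,440 BTU / 3412 = 1,620 kWh heat; / 3.6 = 450 kWh in → × €0.338 = €152.10; + 4 × €21.83 standing = €239.42
Difference = |€131.40 − €239.42| = €108.02 ≈ €108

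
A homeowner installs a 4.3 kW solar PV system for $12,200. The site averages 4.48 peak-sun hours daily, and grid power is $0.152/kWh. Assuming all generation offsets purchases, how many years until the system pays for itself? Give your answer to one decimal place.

Daily generation = 4.3 kW × 4.48 h = 19.26 kWh
Annual generation = 19.26 × 365 = 7031.4 kWh
Annual savings = 7031.4 × $0.152 = $1,068.77
Payback = $12,200 / $1,068.77 = 11.4 years

11.4 years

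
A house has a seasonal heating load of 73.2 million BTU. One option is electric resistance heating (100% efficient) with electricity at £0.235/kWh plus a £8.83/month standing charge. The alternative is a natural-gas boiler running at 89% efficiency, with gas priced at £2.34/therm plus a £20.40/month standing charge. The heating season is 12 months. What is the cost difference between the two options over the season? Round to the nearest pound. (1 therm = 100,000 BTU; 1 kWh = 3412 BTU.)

Heat load = 73.2 × 10⁶ BTU = 73,200,000 BTU
Gas: input = 73,200,000 / 0.89 = 82,247,191 BTU = 822.5 therm → 822.5 × £2.34 = £1,924.58; + 12 × £20.40 standing = £2,169.38
Electric: 73,200,000 BTU / 3412 = 21,450 kWh → × £0.235 = £5,041.62; + 12 × £8.83 standing = £5,147.58
Difference = |£2,169.38 − £5,147.58| = £2,978.19 ≈ £2978

£2978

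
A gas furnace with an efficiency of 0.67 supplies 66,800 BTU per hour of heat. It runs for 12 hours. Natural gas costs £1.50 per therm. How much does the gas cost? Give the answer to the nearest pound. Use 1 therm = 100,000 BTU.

£18

Heat delivered = 66,800 BTU/h × 12 h = 801,600 BTU
Gas input = 801,600 / 0.67 = 1,196,418 BTU
= 1,196,418 / 100,000 = 11.96 therm
Cost = 11.96 × £1.50/therm = £17.95 ≈ £18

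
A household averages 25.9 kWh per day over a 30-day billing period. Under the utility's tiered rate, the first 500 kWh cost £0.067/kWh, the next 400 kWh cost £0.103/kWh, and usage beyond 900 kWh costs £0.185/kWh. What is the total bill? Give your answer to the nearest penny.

Usage = 25.9 kWh/day × 30 days = 777 kWh
First 500 kWh × £0.067 = £33.50
Next 277 kWh × £0.103 = £28.53
Remaining tier: 0 kWh (not reached)
Total = £62.03

£62.03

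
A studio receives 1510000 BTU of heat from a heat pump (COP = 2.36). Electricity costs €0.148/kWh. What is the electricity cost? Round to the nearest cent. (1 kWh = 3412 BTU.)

Heat delivered = 1,510,000 BTU / 3412 = 442.6 kWh
Electrical input = 442.6 kWh / 2.36 = 187.5 kWh
Cost = 187.5 × €0.148/kWh = €27.75

€27.75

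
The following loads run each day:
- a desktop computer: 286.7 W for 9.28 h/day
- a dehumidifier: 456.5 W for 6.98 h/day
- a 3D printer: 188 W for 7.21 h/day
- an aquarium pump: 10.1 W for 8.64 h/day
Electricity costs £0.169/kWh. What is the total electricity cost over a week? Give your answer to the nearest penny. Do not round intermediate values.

desktop computer: 286.7 W × 9.28 h × 7 d = 18,624 Wh = 18.62 kWh
dehumidifier: 456.5 W × 6.98 h × 7 d = 22,305 Wh = 22.3 kWh
3D printer: 188 W × 7.21 h × 7 d = 9,488 Wh = 9.488 kWh
aquarium pump: 10.1 W × 8.64 h × 7 d = 611 Wh = 0.6108 kWh
Total energy = 18.62 + 22.3 + 9.488 + 0.6108 = 51.03 kWh
Cost = 51.03 kWh × £0.169 = £8.62

£8.62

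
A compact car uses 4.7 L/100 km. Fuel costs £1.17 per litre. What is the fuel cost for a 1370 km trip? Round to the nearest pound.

Fuel = 4.7 L/100 km × 1370 km / 100 = 64.39 L
Cost = 64.39 L × £1.17/L = £75.34 ≈ £75

£75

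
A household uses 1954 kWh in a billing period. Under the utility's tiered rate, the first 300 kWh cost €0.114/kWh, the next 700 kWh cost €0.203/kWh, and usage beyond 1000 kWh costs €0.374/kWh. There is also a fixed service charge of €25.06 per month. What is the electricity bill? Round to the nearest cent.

First 300 kWh × €0.114 = €34.20
Next 700 kWh × €0.203 = €142.10
Remaining 954 kWh × €0.374 = €356.80
Energy charge = €533.10; + service €25.06 = €558.16

€558.16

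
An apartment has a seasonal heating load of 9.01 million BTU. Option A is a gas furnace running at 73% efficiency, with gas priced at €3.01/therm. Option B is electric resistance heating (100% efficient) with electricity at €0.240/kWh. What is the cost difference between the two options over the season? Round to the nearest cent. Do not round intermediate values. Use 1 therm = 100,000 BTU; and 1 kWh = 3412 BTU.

Heat load = 9.01 × 10⁶ BTU = 9,010,000 BTU
Gas: input = 9,010,000 / 0.73 = 12,342,466 BTU = 123.4 therm → 123.4 × €3.01 = €371.51
Electric: 9,010,000 BTU / 3412 = 2,641 kWh → × €0.240 = €633.76
Difference = |€371.51 − €633.76| = €262.25

€262.25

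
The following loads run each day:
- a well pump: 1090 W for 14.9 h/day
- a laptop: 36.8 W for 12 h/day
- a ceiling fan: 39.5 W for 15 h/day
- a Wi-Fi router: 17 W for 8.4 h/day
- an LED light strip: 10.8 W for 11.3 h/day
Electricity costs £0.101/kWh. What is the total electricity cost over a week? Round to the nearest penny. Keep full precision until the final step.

well pump: 1090 W × 14.9 h × 7 d = 113,687 Wh = 113.7 kWh
laptop: 36.8 W × 12 h × 7 d = 3,091 Wh = 3.091 kWh
ceiling fan: 39.5 W × 15 h × 7 d = 4,148 Wh = 4.147 kWh
Wi-Fi router: 17 W × 8.4 h × 7 d = 1,000 Wh = 0.9996 kWh
LED light strip: 10.8 W × 11.3 h × 7 d = 854 Wh = 0.8543 kWh
Total energy = 113.7 + 3.091 + 4.147 + 0.9996 + 0.8543 = 122.8 kWh
Cost = 122.8 kWh × £0.101 = £12.40

£12.40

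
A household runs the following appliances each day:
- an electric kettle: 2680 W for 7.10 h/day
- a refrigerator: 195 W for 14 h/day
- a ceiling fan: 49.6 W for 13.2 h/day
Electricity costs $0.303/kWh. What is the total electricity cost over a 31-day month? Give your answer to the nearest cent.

electric kettle: 2680 W × 7.10 h × 31 d = 589,868 Wh = 589.9 kWh
refrigerator: 195 W × 14 h × 31 d = 84,630 Wh = 84.63 kWh
ceiling fan: 49.6 W × 13.2 h × 31 d = 20,296 Wh = 20.3 kWh
Total energy = 589.9 + 84.63 + 20.3 = 694.8 kWh
Cost = 694.8 kWh × $0.303 = $210.52

$210.52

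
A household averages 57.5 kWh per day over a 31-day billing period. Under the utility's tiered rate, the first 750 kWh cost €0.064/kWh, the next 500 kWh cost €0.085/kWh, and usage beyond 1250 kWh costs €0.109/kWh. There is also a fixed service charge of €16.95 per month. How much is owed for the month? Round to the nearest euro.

€165

Usage = 57.5 kWh/day × 31 days = 1782.5 kWh
First 750 kWh × €0.064 = €48.00
Next 500 kWh × €0.085 = €42.50
Remaining 532.5 kWh × €0.109 = €58.04
Energy charge = €148.54; + service €16.95 = €165.49 ≈ €165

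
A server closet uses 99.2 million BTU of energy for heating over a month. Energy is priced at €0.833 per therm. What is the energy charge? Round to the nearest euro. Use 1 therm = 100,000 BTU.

€826

99.2 million BTU × (10 therm/million BTU) = 992 therm
Cost = 992 therm × €0.833/therm = €826.34 ≈ €826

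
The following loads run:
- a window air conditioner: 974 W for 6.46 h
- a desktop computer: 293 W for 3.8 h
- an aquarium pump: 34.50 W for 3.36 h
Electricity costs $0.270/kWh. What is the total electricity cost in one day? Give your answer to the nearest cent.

$2.03

window air conditioner: 974 W × 6.46 h = 6,292 Wh = 6.292 kWh
desktop computer: 293 W × 3.8 h = 1,113 Wh = 1.113 kWh
aquarium pump: 34.50 W × 3.36 h = 116 Wh = 0.1159 kWh
Total energy = 6.292 + 1.113 + 0.1159 = 7.521 kWh
Cost = 7.521 kWh × $0.270 = $2.03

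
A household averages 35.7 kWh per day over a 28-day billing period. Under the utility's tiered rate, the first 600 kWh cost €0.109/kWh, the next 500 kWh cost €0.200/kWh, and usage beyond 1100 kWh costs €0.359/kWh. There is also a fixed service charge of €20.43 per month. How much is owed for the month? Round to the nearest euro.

€166

Usage = 35.7 kWh/day × 28 days = 999.6 kWh
First 600 kWh × €0.109 = €65.40
Next 399.6 kWh × €0.200 = €79.92
Remaining tier: 0 kWh (not reached)
Energy charge = €145.32; + service €20.43 = €165.75 ≈ €166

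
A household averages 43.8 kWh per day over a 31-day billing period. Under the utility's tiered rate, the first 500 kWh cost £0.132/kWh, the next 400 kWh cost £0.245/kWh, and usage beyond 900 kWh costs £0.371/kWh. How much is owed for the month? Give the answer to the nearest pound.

Usage = 43.8 kWh/day × 31 days = 1357.8 kWh
First 500 kWh × £0.132 = £66.00
Next 400 kWh × £0.245 = £98.00
Remaining 457.8 kWh × £0.371 = £169.84
Total = £333.84 ≈ £334

£334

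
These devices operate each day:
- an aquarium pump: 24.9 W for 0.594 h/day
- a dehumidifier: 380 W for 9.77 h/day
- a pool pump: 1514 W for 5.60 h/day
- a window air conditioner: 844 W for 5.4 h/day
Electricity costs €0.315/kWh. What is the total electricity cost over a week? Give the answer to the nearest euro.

€37

aquarium pump: 24.9 W × 0.594 h × 7 d = 104 Wh = 0.1035 kWh
dehumidifier: 380 W × 9.77 h × 7 d = 25,988 Wh = 25.99 kWh
pool pump: 1514 W × 5.60 h × 7 d = 59,349 Wh = 59.35 kWh
window air conditioner: 844 W × 5.4 h × 7 d = 31,903 Wh = 31.9 kWh
Total energy = 0.1035 + 25.99 + 59.35 + 31.9 = 117.3 kWh
Cost = 117.3 kWh × €0.315 = €36.96 ≈ €37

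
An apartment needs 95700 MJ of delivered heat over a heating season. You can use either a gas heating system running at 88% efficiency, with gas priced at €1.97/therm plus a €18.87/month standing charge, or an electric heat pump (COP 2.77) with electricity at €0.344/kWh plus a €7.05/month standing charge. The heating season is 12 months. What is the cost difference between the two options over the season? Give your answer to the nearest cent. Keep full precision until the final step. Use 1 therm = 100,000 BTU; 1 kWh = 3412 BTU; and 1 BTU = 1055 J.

€1129.11

Heat load = 95700 MJ = 95,700,000,000 J / 1055 = 90,710,900 BTU
Gas: input = 90,710,900 / 0.88 = 103,080,569 BTU = 1,031 therm → 1,031 × €1.97 = €2,030.69; + 12 × €18.87 standing = €2,257.13
Heat pump: 90,710,900 BTU / 3412 = 26,590 kWh heat; / 2.77 = 9,598 kWh in → × €0.344 = €3,301.64; + 12 × €7.05 standing = €3,386.24
Difference = |€2,257.13 − €3,386.24| = €1,129.11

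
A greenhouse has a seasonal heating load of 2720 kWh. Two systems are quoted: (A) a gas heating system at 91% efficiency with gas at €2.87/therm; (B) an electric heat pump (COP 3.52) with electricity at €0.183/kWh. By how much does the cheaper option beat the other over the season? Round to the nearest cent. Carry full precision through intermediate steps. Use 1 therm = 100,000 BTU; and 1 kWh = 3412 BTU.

Heat load = 2720 kWh × 3412 = 9,280,640 BTU
Gas: input = 9,280,640 / 0.91 = 10,198,505 BTU = 102 therm → 102 × €2.87 = €292.70
Heat pump: 9,280,640 BTU / 3412 = 2,720 kWh heat; / 3.52 = 772.7 kWh in → × €0.183 = €141.41
Difference = |€292.70 − €141.41| = €151.29

€151.29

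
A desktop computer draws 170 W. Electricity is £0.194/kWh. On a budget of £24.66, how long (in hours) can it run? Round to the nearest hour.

Energy budget = £24.66 / £0.194 per kWh = 127.1 kWh = 127,113 Wh
Runtime = 127,113 Wh / 170 W = 747.7 h

748 h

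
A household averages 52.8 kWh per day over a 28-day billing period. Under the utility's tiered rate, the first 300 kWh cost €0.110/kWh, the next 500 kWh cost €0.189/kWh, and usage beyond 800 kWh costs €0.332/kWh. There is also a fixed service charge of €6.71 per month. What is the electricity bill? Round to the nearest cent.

Usage = 52.8 kWh/day × 28 days = 1478.4 kWh
First 300 kWh × €0.110 = €33.00
Next 500 kWh × €0.189 = €94.50
Remaining 678.4 kWh × €0.332 = €225.23
Energy charge = €352.73; + service €6.71 = €359.44

€359.44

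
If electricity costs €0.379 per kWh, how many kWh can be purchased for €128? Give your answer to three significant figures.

338 kWh

€128 / €0.379 per kWh = 337.7 kWh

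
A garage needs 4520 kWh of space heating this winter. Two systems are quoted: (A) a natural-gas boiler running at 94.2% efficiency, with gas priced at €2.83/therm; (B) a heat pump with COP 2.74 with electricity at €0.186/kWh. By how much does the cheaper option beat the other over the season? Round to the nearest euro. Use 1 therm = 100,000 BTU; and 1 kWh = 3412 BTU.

€156

Heat load = 4520 kWh × 3412 = 15,422,240 BTU
Gas: input = 15,422,240 / 0.942 = 16,371,805 BTU = 163.7 therm → 163.7 × €2.83 = €463.32
Heat pump: 15,422,240 BTU / 3412 = 4,520 kWh heat; / 2.74 = 1,650 kWh in → × €0.186 = €306.83
Difference = |€463.32 − €306.83| = €156.49 ≈ €156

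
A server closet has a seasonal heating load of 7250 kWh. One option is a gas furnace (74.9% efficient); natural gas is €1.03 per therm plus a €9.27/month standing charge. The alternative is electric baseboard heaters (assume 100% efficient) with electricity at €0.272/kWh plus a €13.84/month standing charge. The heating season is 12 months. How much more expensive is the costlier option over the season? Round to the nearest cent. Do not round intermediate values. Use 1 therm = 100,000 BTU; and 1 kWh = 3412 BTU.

€1686.66

Heat load = 7250 kWh × 3412 = 24,737,000 BTU
Gas: input = 24,737,000 / 0.749 = 33,026,702 BTU = 330.3 therm → 330.3 × €1.03 = €340.18; + 12 × €9.27 standing = €451.42
Electric: 24,737,000 BTU / 3412 = 7,250 kWh → × €0.272 = €1,972.00; + 12 × €13.84 standing = €2,138.08
Difference = |€451.42 − €2,138.08| = €1,686.66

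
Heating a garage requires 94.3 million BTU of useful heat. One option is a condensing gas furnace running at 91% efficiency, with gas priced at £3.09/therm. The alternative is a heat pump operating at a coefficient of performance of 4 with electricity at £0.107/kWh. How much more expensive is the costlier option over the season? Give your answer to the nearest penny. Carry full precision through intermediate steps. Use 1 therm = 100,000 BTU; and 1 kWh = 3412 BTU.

£2462.75

Heat load = 94.3 × 10⁶ BTU = 94,300,000 BTU
Gas: input = 94,300,000 / 0.91 = 103,626,374 BTU = 1,036 therm → 1,036 × £3.09 = £3,202.05
Heat pump: 94,300,000 BTU / 3412 = 27,640 kWh heat; / 4 = 6,909 kWh in → × £0.107 = £739.31
Difference = |£3,202.05 − £739.31| = £2,462.75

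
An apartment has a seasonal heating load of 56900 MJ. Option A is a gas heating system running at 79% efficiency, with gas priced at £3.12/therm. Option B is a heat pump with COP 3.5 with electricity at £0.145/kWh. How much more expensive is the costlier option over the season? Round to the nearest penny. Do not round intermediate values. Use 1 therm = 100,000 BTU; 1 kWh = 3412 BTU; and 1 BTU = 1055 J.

£1475.17

Heat load = 56900 MJ = 56,900,000,000 J / 1055 = 53,933,649 BTU
Gas: input = 53,933,649 / 0.79 = 68,270,442 BTU = 682.7 therm → 682.7 × £3.12 = £2,130.04
Heat pump: 53,933,649 BTU / 3412 = 15,810 kWh heat; / 3.5 = 4,516 kWh in → × £0.145 = £654.86
Difference = |£2,130.04 − £654.86| = £1,475.17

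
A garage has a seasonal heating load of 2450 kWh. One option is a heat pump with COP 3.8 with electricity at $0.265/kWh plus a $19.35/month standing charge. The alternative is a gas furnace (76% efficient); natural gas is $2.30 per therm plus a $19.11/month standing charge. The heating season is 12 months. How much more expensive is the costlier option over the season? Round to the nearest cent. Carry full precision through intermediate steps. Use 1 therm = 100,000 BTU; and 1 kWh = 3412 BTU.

Heat load = 2450 kWh × 3412 = 8,359,400 BTU
Gas: input = 8,359,400 / 0.76 = 10,999,211 BTU = 110 therm → 110 × $2.30 = $252.98; + 12 × $19.11 standing = $482.30
Heat pump: 8,359,400 BTU / 3412 = 2,450 kWh heat; / 3.8 = 644.7 kWh in → × $0.265 = $170.86; + 12 × $19.35 standing = $403.06
Difference = |$482.30 − $403.06| = $79.25

$79.25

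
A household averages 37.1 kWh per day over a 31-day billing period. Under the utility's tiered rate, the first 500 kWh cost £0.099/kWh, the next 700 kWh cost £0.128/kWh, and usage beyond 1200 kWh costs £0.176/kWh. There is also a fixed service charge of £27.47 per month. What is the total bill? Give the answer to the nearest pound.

£160

Usage = 37.1 kWh/day × 31 days = 1150.1 kWh
First 500 kWh × £0.099 = £49.50
Next 650.1 kWh × £0.128 = £83.21
Remaining tier: 0 kWh (not reached)
Energy charge = £132.71; + service £27.47 = £160.18 ≈ £160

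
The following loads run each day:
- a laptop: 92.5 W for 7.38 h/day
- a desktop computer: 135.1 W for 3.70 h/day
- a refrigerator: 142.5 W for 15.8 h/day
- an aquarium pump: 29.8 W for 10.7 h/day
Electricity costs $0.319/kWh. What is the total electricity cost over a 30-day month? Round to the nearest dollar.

laptop: 92.5 W × 7.38 h × 30 d = 20,480 Wh = 20.48 kWh
desktop computer: 135.1 W × 3.70 h × 30 d = 14,996 Wh = 15 kWh
refrigerator: 142.5 W × 15.8 h × 30 d = 67,545 Wh = 67.55 kWh
aquarium pump: 29.8 W × 10.7 h × 30 d = 9,566 Wh = 9.566 kWh
Total energy = 20.48 + 15 + 67.55 + 9.566 = 112.6 kWh
Cost = 112.6 kWh × $0.319 = $35.92 ≈ $36

$36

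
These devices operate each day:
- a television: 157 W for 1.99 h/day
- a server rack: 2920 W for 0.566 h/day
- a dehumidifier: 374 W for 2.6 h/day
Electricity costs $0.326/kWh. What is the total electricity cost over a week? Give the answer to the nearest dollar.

$7

television: 157 W × 1.99 h × 7 d = 2,187 Wh = 2.187 kWh
server rack: 2920 W × 0.566 h × 7 d = 11,569 Wh = 11.57 kWh
dehumidifier: 374 W × 2.6 h × 7 d = 6,807 Wh = 6.807 kWh
Total energy = 2.187 + 11.57 + 6.807 = 20.56 kWh
Cost = 20.56 kWh × $0.326 = $6.70 ≈ $7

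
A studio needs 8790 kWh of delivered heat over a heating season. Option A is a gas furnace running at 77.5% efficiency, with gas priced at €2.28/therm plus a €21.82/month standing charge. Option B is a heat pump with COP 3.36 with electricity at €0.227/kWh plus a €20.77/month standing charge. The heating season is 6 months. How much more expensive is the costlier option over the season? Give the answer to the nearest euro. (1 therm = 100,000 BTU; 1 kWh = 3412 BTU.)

Heat load = 8790 kWh × 3412 = 29,991,480 BTU
Gas: input = 29,991,480 / 0.775 = 38,698,684 BTU = 387 therm → 387 × €2.28 = €882.33; + 6 × €21.82 standing = €1,013.25
Heat pump: 29,991,480 BTU / 3412 = 8,790 kWh heat; / 3.36 = 2,616 kWh in → × €0.227 = €593.85; + 6 × €20.77 standing = €718.47
Difference = |€1,013.25 − €718.47| = €294.78 ≈ €295

€295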